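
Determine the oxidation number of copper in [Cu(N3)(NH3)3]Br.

1 bromide outside the brackets (-1 each) → the complex ion is 1+.
Ligand charges: 1×N3 = -1; 3×NH3 neutral; sum -1.
Cu + (-1) = 1+ ⇒ Cu is +2.

+2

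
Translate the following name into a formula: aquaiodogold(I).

Ligands: 1 aqua (H2O, neutral), 1 iodo (I, -1). Ligand charge sum = -1.
With Au in oxidation state +1, the complex ion is [Au...].

[Au(H2O)I]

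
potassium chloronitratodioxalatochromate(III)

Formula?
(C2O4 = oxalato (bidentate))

K3[Cr(C2O4)2Cl(NO3)]

Ligands: 1 nitrato (NO3, -1), 2 oxalato (C2O4, -2), 1 chloro (Cl, -1). Ligand charge sum = -6.
With Cr in oxidation state +3, the complex ion is [Cr...]^3−.
Charge balance with potassium (+1) requires 1 complex ion per 3 potassium.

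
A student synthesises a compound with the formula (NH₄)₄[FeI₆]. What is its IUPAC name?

ammonium hexaiodoferrate(II)

The 4 ammonium counter-ions carry a total charge of +4, so each complex ion is 4−.
Ligand charges: 6×iodo (-1 each); total -6. So Fe + (-6) = 4−, giving Fe = +2.
The complex ion is anionic, so iron takes the -ate form ferrate(II).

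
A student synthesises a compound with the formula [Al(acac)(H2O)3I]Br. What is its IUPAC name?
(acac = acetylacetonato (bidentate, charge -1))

(acetylacetonato)triaquaiodoaluminium(III) bromide

The 1 bromide counter-ion carries a total charge of -1, so each complex ion is 1+.
Ligand charges: 3×aqua (neutral), 1×acetylacetonato (-1 each), 1×iodo (-1 each); total -2. So Al + (-2) = 1+, giving Al = +3.
Ligands are named alphabetically: acetylacetonato before aqua before iodo.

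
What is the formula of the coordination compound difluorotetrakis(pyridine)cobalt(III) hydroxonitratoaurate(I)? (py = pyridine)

[CoF2(py)4][Au(NO3)(OH)]

Cation [Co…]: ligand charges -2, Co(III) ⇒ ion charge 1+.
Anion [Au…]: ligand charges -2, Au(I) ⇒ ion charge 1−.
One 1+ cation balances one 1− anion.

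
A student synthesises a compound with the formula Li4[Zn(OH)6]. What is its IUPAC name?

lithium hexahydroxozincate(II)

The 4 lithium counter-ions carry a total charge of +4, so each complex ion is 4−.
Ligand charges: 6×hydroxo (-1 each); total -6. So Zn + (-6) = 4−, giving Zn = +2.
The complex ion is anionic, so zinc takes the -ate form zincate(II).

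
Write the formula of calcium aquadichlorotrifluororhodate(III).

Ca[RhCl2F3(H2O)]

Ligands: 2 chloro (Cl, -1), 1 aqua (H2O, neutral), 3 fluoro (F, -1). Ligand charge sum = -5.
With Rh in oxidation state +3, the complex ion is [Rh...]^2−.
Charge balance with calcium (+2) requires 1 complex ion per 1 calcium.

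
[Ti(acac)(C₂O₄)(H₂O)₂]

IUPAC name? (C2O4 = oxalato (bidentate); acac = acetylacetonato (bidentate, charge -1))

There is no counter-ion, so the complex is neutral overall.
Ligand charges: 1×oxalato (-2 each), 2×aqua (neutral), 1×acetylacetonato (-1 each); total -3. So Ti + (-3) = 0, giving Ti = +3.
Ligands are named alphabetically: acetylacetonato before aqua before oxalato.

(acetylacetonato)diaquaoxalatotitanium(III)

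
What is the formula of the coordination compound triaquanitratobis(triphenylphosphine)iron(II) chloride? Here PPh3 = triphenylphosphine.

[Fe(H2O)3(NO3)(PPh3)2]Cl

Ligands: 3 aqua (H2O, neutral), 2 triphenylphosphine (PPh3, neutral), 1 nitrato (NO3, -1). Ligand charge sum = -1.
With Fe in oxidation state +2, the complex ion is [Fe...]^1+.
Charge balance with chloride (-1) requires 1 complex ion per 1 chloride.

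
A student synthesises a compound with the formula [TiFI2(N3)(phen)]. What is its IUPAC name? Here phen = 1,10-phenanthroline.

azidofluorodiiodo(1,10-phenanthroline)titanium(IV)

There is no counter-ion, so the complex is neutral overall.
Ligand charges: 1×fluoro (-1 each), 1×azido (-1 each), 1×1,10-phenanthroline (neutral), 2×iodo (-1 each); total -4. So Ti + (-4) = 0, giving Ti = +4.
Ligands are named alphabetically: azido before fluoro before iodo before phenanthroline.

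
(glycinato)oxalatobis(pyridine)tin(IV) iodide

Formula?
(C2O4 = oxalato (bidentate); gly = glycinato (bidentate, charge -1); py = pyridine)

[Sn(C2O4)(gly)(py)2]I

Ligands: 1 oxalato (C2O4, -2), 1 glycinato (gly, -1), 2 pyridine (py, neutral). Ligand charge sum = -3.
With Sn in oxidation state +4, the complex ion is [Sn...]^1+.
Charge balance with iodide (-1) requires 1 complex ion per 1 iodide.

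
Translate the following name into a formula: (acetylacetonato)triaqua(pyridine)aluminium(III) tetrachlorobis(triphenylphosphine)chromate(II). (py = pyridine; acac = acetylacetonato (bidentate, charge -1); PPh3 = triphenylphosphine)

Cation [Al…]: ligand charges -1, Al(III) ⇒ ion charge 2+.
Anion [Cr…]: ligand charges -4, Cr(II) ⇒ ion charge 2−.
One 2+ cation balances one 2− anion.

[Al(acac)(H2O)3(py)][CrCl4(PPh3)2]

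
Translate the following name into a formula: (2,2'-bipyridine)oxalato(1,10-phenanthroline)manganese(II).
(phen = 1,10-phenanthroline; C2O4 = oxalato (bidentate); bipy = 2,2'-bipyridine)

Ligands: 1 1,10-phenanthroline (phen, neutral), 1 oxalato (C2O4, -2), 1 2,2'-bipyridine (bipy, neutral). Ligand charge sum = -2.
With Mn in oxidation state +2, the complex ion is [Mn...].

[Mn(bipy)(C2O4)(phen)]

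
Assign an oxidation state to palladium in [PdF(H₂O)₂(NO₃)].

No counter-ion: the bracketed complex is neutral.
Ligand charges: 1×F = -1; 1×NO3 = -1; 2×H2O neutral; sum -2.
Pd + (-2) = 0 ⇒ Pd is +2.

+2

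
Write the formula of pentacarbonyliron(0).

Ligands: 5 carbonyl (CO, neutral). Ligand charge sum = 0.
With Fe in oxidation state 0, the complex ion is [Fe...].

[Fe(CO)5]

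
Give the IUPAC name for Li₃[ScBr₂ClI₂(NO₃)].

lithium dibromochlorodiiodonitratoscandate(III)

The 3 lithium counter-ions carry a total charge of +3, so each complex ion is 3−.
Ligand charges: 1×chloro (-1 each), 1×nitrato (-1 each), 2×bromo (-1 each), 2×iodo (-1 each); total -6. So Sc + (-6) = 3−, giving Sc = +3.
The complex ion is anionic, so scandium takes the -ate form scandate(III).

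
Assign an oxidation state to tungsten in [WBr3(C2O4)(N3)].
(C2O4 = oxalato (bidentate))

+6

No counter-ion: the bracketed complex is neutral.
Ligand charges: 1×C2O4 = -2; 3×Br = -3; 1×N3 = -1; sum -6.
W + (-6) = 0 ⇒ W is +6.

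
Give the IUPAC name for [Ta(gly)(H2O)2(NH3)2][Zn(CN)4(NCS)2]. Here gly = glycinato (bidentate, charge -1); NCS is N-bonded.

diamminediaqua(glycinato)tantalum(V) tetracyanodiisothiocyanatozincate(II)

Zinc is always +2 in its complexes; the anion's ligand charges sum to -6, so the complex anion is 4−.
A 1:1 salt means the cation carries the equal and opposite charge, 4+.
Cation: ligand charges sum to -1; for the ion to be 4+, Ta = +5.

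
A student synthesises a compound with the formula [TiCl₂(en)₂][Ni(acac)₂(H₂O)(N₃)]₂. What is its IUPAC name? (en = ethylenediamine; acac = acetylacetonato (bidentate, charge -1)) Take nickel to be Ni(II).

dichlorobis(ethylenediamine)titanium(IV) bis(acetylacetonato)aquaazidonickelate(II)

Both ions are complex: the cation is named first with the plain metal name, the anion second with the -ate form; each ion's ligands are alphabetised independently.
Ni is given as +2; the anion's ligand charges sum to -3, so the complex anion is 1−.
With 2 anions per cation, the cation must be 2×1 = 2+.
Cation: ligand charges sum to -2; for the ion to be 2+, Ti = +4.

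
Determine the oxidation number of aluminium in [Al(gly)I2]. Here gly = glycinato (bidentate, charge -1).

No counter-ion: the bracketed complex is neutral.
Ligand charges: 1×gly = -1; 2×I = -2; sum -3.
Al + (-3) = 0 ⇒ Al is +3.

+3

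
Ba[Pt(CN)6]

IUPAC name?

barium hexacyanoplatinate(IV)

The 1 barium counter-ion carries a total charge of +2, so each complex ion is 2−.
Ligand charges: 6×cyano (-1 each); total -6. So Pt + (-6) = 2−, giving Pt = +4.
The complex ion is anionic, so platinum takes the -ate form platinate(IV).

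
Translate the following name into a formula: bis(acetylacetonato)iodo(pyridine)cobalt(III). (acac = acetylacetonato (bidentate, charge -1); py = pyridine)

Ligands: 2 acetylacetonato (acac, -1), 1 iodo (I, -1), 1 pyridine (py, neutral). Ligand charge sum = -3.
With Co in oxidation state +3, the complex ion is [Co...].

[Co(acac)2I(py)]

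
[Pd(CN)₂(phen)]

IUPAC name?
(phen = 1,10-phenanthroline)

dicyano(1,10-phenanthroline)palladium(II)

There is no counter-ion, so the complex is neutral overall.
Ligand charges: 1×1,10-phenanthroline (neutral), 2×cyano (-1 each); total -2. So Pd + (-2) = 0, giving Pd = +2.
Ligands are named alphabetically: cyano before phenanthroline.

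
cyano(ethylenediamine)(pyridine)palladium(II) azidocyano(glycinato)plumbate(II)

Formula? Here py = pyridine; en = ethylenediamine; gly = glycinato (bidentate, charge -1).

Cation [Pd…]: ligand charges -1, Pd(II) ⇒ ion charge 1+.
Anion [Pb…]: ligand charges -3, Pb(II) ⇒ ion charge 1−.

[Pd(CN)(en)(py)][Pb(CN)(gly)(N3)]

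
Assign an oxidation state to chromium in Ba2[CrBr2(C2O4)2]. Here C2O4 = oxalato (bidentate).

2 barium outside the brackets (+2 each) → the complex ion is 4−.
Ligand charges: 2×Br = -2; 2×C2O4 = -4; sum -6.
Cr + (-6) = 4− ⇒ Cr is +2.

+2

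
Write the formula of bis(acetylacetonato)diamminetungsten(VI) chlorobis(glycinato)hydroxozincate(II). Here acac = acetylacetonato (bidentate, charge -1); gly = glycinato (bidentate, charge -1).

[W(acac)2(NH3)2][ZnCl(gly)2(OH)]2

Cation [W…]: ligand charges -2, W(VI) ⇒ ion charge 4+.
Anion [Zn…]: ligand charges -4, Zn(II) ⇒ ion charge 2−.
One 4+ cation requires 2 of the 2− anion.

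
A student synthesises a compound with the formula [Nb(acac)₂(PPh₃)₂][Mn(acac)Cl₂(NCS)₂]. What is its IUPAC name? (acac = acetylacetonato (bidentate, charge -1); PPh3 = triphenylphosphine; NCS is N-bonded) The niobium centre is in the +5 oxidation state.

bis(acetylacetonato)bis(triphenylphosphine)niobium(V) (acetylacetonato)dichlorodiisothiocyanatomanganate(II)

Both ions are complex: the cation is named first with the plain metal name, the anion second with the -ate form; each ion's ligands are alphabetised independently.
Nb is given as +5; the cation's ligand charges sum to -2, so the complex cation is 3+.
A 1:1 salt means the anion carries the equal and opposite charge, 3−.
Anion: ligand charges sum to -5; for the ion to be 3−, Mn = +2.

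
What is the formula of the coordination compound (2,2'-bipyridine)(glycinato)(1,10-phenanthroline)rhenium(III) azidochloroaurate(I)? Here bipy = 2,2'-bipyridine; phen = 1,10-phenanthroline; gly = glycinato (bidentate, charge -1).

[Re(bipy)(gly)(phen)][AuCl(N3)]2

Cation [Re…]: ligand charges -1, Re(III) ⇒ ion charge 2+.
Anion [Au…]: ligand charges -2, Au(I) ⇒ ion charge 1−.
One 2+ cation requires 2 of the 1− anion.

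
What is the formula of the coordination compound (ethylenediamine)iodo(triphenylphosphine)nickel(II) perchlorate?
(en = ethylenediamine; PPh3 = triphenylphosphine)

[Ni(en)I(PPh3)]ClO4

Ligands: 1 ethylenediamine (en, neutral), 1 iodo (I, -1), 1 triphenylphosphine (PPh3, neutral). Ligand charge sum = -1.
With Ni in oxidation state +2, the complex ion is [Ni...]^1+.
Charge balance with perchlorate (-1) requires 1 complex ion per 1 perchlorate.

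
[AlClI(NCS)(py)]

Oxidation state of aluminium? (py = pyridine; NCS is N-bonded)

No counter-ion: the bracketed complex is neutral.
Ligand charges: 1×py neutral; 1×Cl = -1; 1×NCS = -1; 1×I = -1; sum -3.
Al + (-3) = 0 ⇒ Al is +3.

+3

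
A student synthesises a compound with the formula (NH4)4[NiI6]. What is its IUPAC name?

The 4 ammonium counter-ions carry a total charge of +4, so each complex ion is 4−.
Ligand charges: 6×iodo (-1 each); total -6. So Ni + (-6) = 4−, giving Ni = +2.
The complex ion is anionic, so nickel takes the -ate form nickelate(II).

ammonium hexaiodonickelate(II)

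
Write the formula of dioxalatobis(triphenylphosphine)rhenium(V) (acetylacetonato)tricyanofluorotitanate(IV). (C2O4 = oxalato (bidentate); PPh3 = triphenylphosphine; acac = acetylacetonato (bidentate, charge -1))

Cation [Re…]: ligand charges -4, Re(V) ⇒ ion charge 1+.
Anion [Ti…]: ligand charges -5, Ti(IV) ⇒ ion charge 1−.

[Re(C2O4)2(PPh3)2][Ti(acac)(CN)3F]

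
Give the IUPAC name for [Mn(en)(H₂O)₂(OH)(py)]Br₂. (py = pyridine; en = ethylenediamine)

The 2 bromide counter-ions carry a total charge of -2, so each complex ion is 2+.
Ligand charges: 1×pyridine (neutral), 1×hydroxo (-1 each), 2×aqua (neutral), 1×ethylenediamine (neutral); total -1. So Mn + (-1) = 2+, giving Mn = +3.
Ligands are named alphabetically: aqua before ethylenediamine before hydroxo before pyridine.

diaqua(ethylenediamine)hydroxo(pyridine)manganese(III) bromide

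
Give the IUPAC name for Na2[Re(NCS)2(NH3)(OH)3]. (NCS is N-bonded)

The 2 sodium counter-ions carry a total charge of +2, so each complex ion is 2−.
Ligand charges: 1×ammine (neutral), 3×hydroxo (-1 each), 2×isothiocyanato (-1 each); total -5. So Re + (-5) = 2−, giving Re = +3.
Ligands are named alphabetically: ammine before hydroxo before isothiocyanato.
The complex ion is anionic, so rhenium takes the -ate form rhenate(III).

sodium amminetrihydroxodiisothiocyanatorhenate(III)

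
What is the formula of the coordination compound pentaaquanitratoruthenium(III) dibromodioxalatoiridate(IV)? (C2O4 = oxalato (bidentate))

[Ru(H2O)5(NO3)][IrBr2(C2O4)2]

Cation [Ru…]: ligand charges -1, Ru(III) ⇒ ion charge 2+.
Anion [Ir…]: ligand charges -6, Ir(IV) ⇒ ion charge 2−.
One 2+ cation balances one 2− anion.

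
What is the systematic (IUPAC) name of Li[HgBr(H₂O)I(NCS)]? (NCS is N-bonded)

The 1 lithium counter-ion carries a total charge of +1, so each complex ion is 1−.
Ligand charges: 1×iodo (-1 each), 1×isothiocyanato (-1 each), 1×bromo (-1 each), 1×aqua (neutral); total -3. So Hg + (-3) = 1−, giving Hg = +2.
The complex ion is anionic, so mercury takes the -ate form mercurate(II).

lithium aquabromoiodoisothiocyanatomercurate(II)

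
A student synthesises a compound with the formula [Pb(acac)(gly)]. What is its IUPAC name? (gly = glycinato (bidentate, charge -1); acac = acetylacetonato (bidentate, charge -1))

There is no counter-ion, so the complex is neutral overall.
Ligand charges: 1×glycinato (-1 each), 1×acetylacetonato (-1 each); total -2. So Pb + (-2) = 0, giving Pb = +2.
Ligands are named alphabetically: acetylacetonato before glycinato.

(acetylacetonato)(glycinato)lead(II)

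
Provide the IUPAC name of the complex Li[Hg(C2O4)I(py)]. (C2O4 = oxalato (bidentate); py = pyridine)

lithium iodooxalato(pyridine)mercurate(II)

The 1 lithium counter-ion carries a total charge of +1, so each complex ion is 1−.
Ligand charges: 1×iodo (-1 each), 1×oxalato (-2 each), 1×pyridine (neutral); total -3. So Hg + (-3) = 1−, giving Hg = +2.
Ligands are named alphabetically: iodo before oxalato before pyridine.
The complex ion is anionic, so mercury takes the -ate form mercurate(II).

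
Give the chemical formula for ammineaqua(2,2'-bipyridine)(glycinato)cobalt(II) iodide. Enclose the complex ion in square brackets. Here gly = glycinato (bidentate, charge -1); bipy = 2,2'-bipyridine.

Ligands: 1 glycinato (gly, -1), 1 ammine (NH3, neutral), 1 aqua (H2O, neutral), 1 2,2'-bipyridine (bipy, neutral). Ligand charge sum = -1.
With Co in oxidation state +2, the complex ion is [Co...]^1+.
Charge balance with iodide (-1) requires 1 complex ion per 1 iodide.

[Co(bipy)(gly)(H2O)(NH3)]I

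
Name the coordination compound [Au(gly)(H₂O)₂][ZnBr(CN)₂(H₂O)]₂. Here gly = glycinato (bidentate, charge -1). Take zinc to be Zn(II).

Both ions are complex: the cation is named first with the plain metal name, the anion second with the -ate form; each ion's ligands are alphabetised independently.
Zn is given as +2; the anion's ligand charges sum to -3, so the complex anion is 1−.
With 2 anions per cation, the cation must be 2×1 = 2+.
Cation: ligand charges sum to -1; for the ion to be 2+, Au = +3.

diaqua(glycinato)gold(III) aquabromodicyanozincate(II)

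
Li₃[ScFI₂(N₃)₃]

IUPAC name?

lithium triazidofluorodiiodoscandate(III)

The 3 lithium counter-ions carry a total charge of +3, so each complex ion is 3−.
Ligand charges: 1×fluoro (-1 each), 3×azido (-1 each), 2×iodo (-1 each); total -6. So Sc + (-6) = 3−, giving Sc = +3.
The complex ion is anionic, so scandium takes the -ate form scandate(III).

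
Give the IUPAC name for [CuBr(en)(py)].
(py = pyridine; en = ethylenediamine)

There is no counter-ion, so the complex is neutral overall.
Ligand charges: 1×bromo (-1 each), 1×pyridine (neutral), 1×ethylenediamine (neutral); total -1. So Cu + (-1) = 0, giving Cu = +1.
Ligands are named alphabetically: bromo before ethylenediamine before pyridine.

bromo(ethylenediamine)(pyridine)copper(I)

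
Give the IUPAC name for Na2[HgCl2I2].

The 2 sodium counter-ions carry a total charge of +2, so each complex ion is 2−.
Ligand charges: 2×iodo (-1 each), 2×chloro (-1 each); total -4. So Hg + (-4) = 2−, giving Hg = +2.
Ligands are named alphabetically: chloro before iodo.
The complex ion is anionic, so mercury takes the -ate form mercurate(II).

sodium dichlorodiiodomercurate(II)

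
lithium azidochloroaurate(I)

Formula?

Li[AuCl(N3)]

Ligands: 1 azido (N3, -1), 1 chloro (Cl, -1). Ligand charge sum = -2.
With Au in oxidation state +1, the complex ion is [Au...]^1−.
Charge balance with lithium (+1) requires 1 complex ion per 1 lithium.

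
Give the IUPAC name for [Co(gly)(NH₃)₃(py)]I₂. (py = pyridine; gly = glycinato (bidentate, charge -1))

The 2 iodide counter-ions carry a total charge of -2, so each complex ion is 2+.
Ligand charges: 1×pyridine (neutral), 3×ammine (neutral), 1×glycinato (-1 each); total -1. So Co + (-1) = 2+, giving Co = +3.
Ligands are named alphabetically: ammine before glycinato before pyridine.

triammine(glycinato)(pyridine)cobalt(III) iodide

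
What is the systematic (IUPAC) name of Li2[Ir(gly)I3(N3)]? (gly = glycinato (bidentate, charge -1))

lithium azido(glycinato)triiodoiridate(III)

The 2 lithium counter-ions carry a total charge of +2, so each complex ion is 2−.
Ligand charges: 1×azido (-1 each), 1×glycinato (-1 each), 3×iodo (-1 each); total -5. So Ir + (-5) = 2−, giving Ir = +3.
Ligands are named alphabetically: azido before glycinato before iodo.
The complex ion is anionic, so iridium takes the -ate form iridate(III).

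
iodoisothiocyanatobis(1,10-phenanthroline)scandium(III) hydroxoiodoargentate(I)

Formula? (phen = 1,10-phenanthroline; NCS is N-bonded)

Cation [Sc…]: ligand charges -2, Sc(III) ⇒ ion charge 1+.
Anion [Ag…]: ligand charges -2, Ag(I) ⇒ ion charge 1−.

[ScI(NCS)(phen)2][AgI(OH)]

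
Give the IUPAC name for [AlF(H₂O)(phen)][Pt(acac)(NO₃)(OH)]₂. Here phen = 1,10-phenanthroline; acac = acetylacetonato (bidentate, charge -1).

aquafluoro(1,10-phenanthroline)aluminium(III) (acetylacetonato)hydroxonitratoplatinate(II)

Aluminium is always +3 in its complexes; the cation's ligand charges sum to -1, so the complex cation is 2+.
With 2 anions per cation, each anion must be 2/2 = 1−.
Anion: ligand charges sum to -3; for the ion to be 1−, Pt = +2.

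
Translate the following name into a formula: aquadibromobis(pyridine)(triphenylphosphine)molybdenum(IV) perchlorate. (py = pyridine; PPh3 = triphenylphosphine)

Ligands: 2 pyridine (py, neutral), 1 triphenylphosphine (PPh3, neutral), 2 bromo (Br, -1), 1 aqua (H2O, neutral). Ligand charge sum = -2.
With Mo in oxidation state +4, the complex ion is [Mo...]^2+.
Charge balance with perchlorate (-1) requires 1 complex ion per 2 perchlorate.

[MoBr2(H2O)(PPh3)(py)2](ClO4)2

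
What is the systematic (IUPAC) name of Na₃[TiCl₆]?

sodium hexachlorotitanate(III)

The 3 sodium counter-ions carry a total charge of +3, so each complex ion is 3−.
Ligand charges: 6×chloro (-1 each); total -6. So Ti + (-6) = 3−, giving Ti = +3.
The complex ion is anionic, so titanium takes the -ate form titanate(III).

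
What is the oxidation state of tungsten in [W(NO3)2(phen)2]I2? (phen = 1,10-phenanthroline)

2 iodide outside the brackets (-1 each) → the complex ion is 2+.
Ligand charges: 2×NO3 = -2; 2×phen neutral; sum -2.
W + (-2) = 2+ ⇒ W is +4.

+4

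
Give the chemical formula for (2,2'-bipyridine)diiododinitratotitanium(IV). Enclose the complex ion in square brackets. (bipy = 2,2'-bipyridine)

Ligands: 2 nitrato (NO3, -1), 2 iodo (I, -1), 1 2,2'-bipyridine (bipy, neutral). Ligand charge sum = -4.
With Ti in oxidation state +4, the complex ion is [Ti...].

[Ti(bipy)I2(NO3)2]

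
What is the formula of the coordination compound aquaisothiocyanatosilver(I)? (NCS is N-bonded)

Ligands: 1 isothiocyanato (NCS, -1), 1 aqua (H2O, neutral). Ligand charge sum = -1.
With Ag in oxidation state +1, the complex ion is [Ag...].

[Ag(H2O)(NCS)]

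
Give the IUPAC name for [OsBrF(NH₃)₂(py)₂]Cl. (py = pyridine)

The 1 chloride counter-ion carries a total charge of -1, so each complex ion is 1+.
Ligand charges: 1×bromo (-1 each), 1×fluoro (-1 each), 2×ammine (neutral), 2×pyridine (neutral); total -2. So Os + (-2) = 1+, giving Os = +3.
Ligands are named alphabetically: ammine before bromo before fluoro before pyridine.

diamminebromofluorobis(pyridine)osmium(III) chloride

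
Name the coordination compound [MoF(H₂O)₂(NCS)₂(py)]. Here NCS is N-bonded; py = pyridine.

There is no counter-ion, so the complex is neutral overall.
Ligand charges: 2×isothiocyanato (-1 each), 1×fluoro (-1 each), 2×aqua (neutral), 1×pyridine (neutral); total -3. So Mo + (-3) = 0, giving Mo = +3.
Ligands are named alphabetically: aqua before fluoro before isothiocyanato before pyridine.

diaquafluorodiisothiocyanato(pyridine)molybdenum(III)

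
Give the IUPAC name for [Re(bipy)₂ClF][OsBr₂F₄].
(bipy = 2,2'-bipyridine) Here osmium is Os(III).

Both ions are complex: the cation is named first with the plain metal name, the anion second with the -ate form; each ion's ligands are alphabetised independently.
Os is given as +3; the anion's ligand charges sum to -6, so the complex anion is 3−.
A 1:1 salt means the cation carries the equal and opposite charge, 3+.
Cation: ligand charges sum to -2; for the ion to be 3+, Re = +5.

bis(2,2'-bipyridine)chlorofluororhenium(V) dibromotetrafluoroosmate(III)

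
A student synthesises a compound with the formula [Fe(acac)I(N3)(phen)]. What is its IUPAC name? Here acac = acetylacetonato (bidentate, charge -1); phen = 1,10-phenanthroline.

There is no counter-ion, so the complex is neutral overall.
Ligand charges: 1×acetylacetonato (-1 each), 1×1,10-phenanthroline (neutral), 1×iodo (-1 each), 1×azido (-1 each); total -3. So Fe + (-3) = 0, giving Fe = +3.
Ligands are named alphabetically: acetylacetonato before azido before iodo before phenanthroline.

(acetylacetonato)azidoiodo(1,10-phenanthroline)iron(III)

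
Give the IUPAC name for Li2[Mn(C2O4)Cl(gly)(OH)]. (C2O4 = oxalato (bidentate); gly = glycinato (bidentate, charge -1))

The 2 lithium counter-ions carry a total charge of +2, so each complex ion is 2−.
Ligand charges: 1×oxalato (-2 each), 1×glycinato (-1 each), 1×chloro (-1 each), 1×hydroxo (-1 each); total -5. So Mn + (-5) = 2−, giving Mn = +3.
The complex ion is anionic, so manganese takes the -ate form manganate(III).

lithium chloro(glycinato)hydroxooxalatomanganate(III)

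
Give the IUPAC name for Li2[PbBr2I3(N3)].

lithium azidodibromotriiodoplumbate(IV)

The 2 lithium counter-ions carry a total charge of +2, so each complex ion is 2−.
Ligand charges: 2×bromo (-1 each), 1×azido (-1 each), 3×iodo (-1 each); total -6. So Pb + (-6) = 2−, giving Pb = +4.
The complex ion is anionic, so lead takes the -ate form plumbate(IV).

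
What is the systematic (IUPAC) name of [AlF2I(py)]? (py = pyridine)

difluoroiodo(pyridine)aluminium(III)

There is no counter-ion, so the complex is neutral overall.
Ligand charges: 1×iodo (-1 each), 1×pyridine (neutral), 2×fluoro (-1 each); total -3. So Al + (-3) = 0, giving Al = +3.
Ligands are named alphabetically: fluoro before iodo before pyridine.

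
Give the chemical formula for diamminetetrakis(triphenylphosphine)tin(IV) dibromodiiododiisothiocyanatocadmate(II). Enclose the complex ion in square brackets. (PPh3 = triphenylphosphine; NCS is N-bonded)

[Sn(NH3)2(PPh3)4][CdBr2I2(NCS)2]

Cation [Sn…]: ligand charges 0, Sn(IV) ⇒ ion charge 4+.
Anion [Cd…]: ligand charges -6, Cd(II) ⇒ ion charge 4−.
One 4+ cation balances one 4− anion.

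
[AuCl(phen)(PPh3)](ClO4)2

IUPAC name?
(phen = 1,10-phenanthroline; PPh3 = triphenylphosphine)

The 2 perchlorate counter-ions carry a total charge of -2, so each complex ion is 2+.
Ligand charges: 1×1,10-phenanthroline (neutral), 1×triphenylphosphine (neutral), 1×chloro (-1 each); total -1. So Au + (-1) = 2+, giving Au = +3.
Ligands are named alphabetically: chloro before phenanthroline before triphenylphosphine.

chloro(1,10-phenanthroline)(triphenylphosphine)gold(III) perchlorate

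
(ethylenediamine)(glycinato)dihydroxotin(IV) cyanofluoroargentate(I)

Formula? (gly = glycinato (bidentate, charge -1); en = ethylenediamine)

[Sn(en)(gly)(OH)2][Ag(CN)F]

Cation [Sn…]: ligand charges -3, Sn(IV) ⇒ ion charge 1+.
Anion [Ag…]: ligand charges -2, Ag(I) ⇒ ion charge 1−.
One 1+ cation balances one 1− anion.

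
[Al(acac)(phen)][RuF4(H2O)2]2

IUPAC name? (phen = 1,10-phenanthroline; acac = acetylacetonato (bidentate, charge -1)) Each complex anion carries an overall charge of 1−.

Both ions are complex: the cation is named first with the plain metal name, the anion second with the -ate form; each ion's ligands are alphabetised independently.
The complex anion is given as 1−; its ligand charges sum to -4, so Ru = +3.
With 2 anions per cation, the cation must be 2×1 = 2+.
Cation: ligand charges sum to -1; for the ion to be 2+, Al = +3.

(acetylacetonato)(1,10-phenanthroline)aluminium(III) diaquatetrafluororuthenate(III)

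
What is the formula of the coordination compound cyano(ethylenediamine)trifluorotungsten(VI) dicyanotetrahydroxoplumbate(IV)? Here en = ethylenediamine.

Cation [W…]: ligand charges -4, W(VI) ⇒ ion charge 2+.
Anion [Pb…]: ligand charges -6, Pb(IV) ⇒ ion charge 2−.
One 2+ cation balances one 2− anion.

[W(CN)(en)F3][Pb(CN)2(OH)4]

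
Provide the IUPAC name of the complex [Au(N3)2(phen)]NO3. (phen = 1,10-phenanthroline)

diazido(1,10-phenanthroline)gold(III) nitrate

The 1 nitrate counter-ion carries a total charge of -1, so each complex ion is 1+.
Ligand charges: 2×azido (-1 each), 1×1,10-phenanthroline (neutral); total -2. So Au + (-2) = 1+, giving Au = +3.
Ligands are named alphabetically: azido before phenanthroline.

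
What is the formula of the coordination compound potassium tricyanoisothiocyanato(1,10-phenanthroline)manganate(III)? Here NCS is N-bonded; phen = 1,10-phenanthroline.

K[Mn(CN)3(NCS)(phen)]

Ligands: 3 cyano (CN, -1), 1 isothiocyanato (NCS, -1), 1 1,10-phenanthroline (phen, neutral). Ligand charge sum = -4.
With Mn in oxidation state +3, the complex ion is [Mn...]^1−.
Charge balance with potassium (+1) requires 1 complex ion per 1 potassium.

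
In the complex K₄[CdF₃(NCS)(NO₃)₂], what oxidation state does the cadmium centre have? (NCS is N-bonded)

4 potassium outside the brackets (+1 each) → the complex ion is 4−.
Ligand charges: 1×NCS = -1; 2×NO3 = -2; 3×F = -3; sum -6.
Cd + (-6) = 4− ⇒ Cd is +2.

+2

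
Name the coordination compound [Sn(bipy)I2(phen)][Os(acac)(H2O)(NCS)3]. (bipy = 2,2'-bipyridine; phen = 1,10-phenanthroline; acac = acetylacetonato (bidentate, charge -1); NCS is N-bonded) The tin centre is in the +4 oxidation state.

(2,2'-bipyridine)diiodo(1,10-phenanthroline)tin(IV) (acetylacetonato)aquatriisothiocyanatoosmate(II)

Both ions are complex: the cation is named first with the plain metal name, the anion second with the -ate form; each ion's ligands are alphabetised independently.
Sn is given as +4; the cation's ligand charges sum to -2, so the complex cation is 2+.
A 1:1 salt means the anion carries the equal and opposite charge, 2−.
Anion: ligand charges sum to -4; for the ion to be 2−, Os = +2.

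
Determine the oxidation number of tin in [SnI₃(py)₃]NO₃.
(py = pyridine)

1 nitrate outside the brackets (-1 each) → the complex ion is 1+.
Ligand charges: 3×I = -3; 3×py neutral; sum -3.
Sn + (-3) = 1+ ⇒ Sn is +4.

+4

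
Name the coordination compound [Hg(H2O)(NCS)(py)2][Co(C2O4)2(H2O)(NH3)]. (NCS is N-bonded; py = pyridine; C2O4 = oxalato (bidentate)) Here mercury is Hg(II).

aquaisothiocyanatobis(pyridine)mercury(II) ammineaquadioxalatocobaltate(III)

Hg is given as +2; the cation's ligand charges sum to -1, so the complex cation is 1+.
A 1:1 salt means the anion carries the equal and opposite charge, 1−.
Anion: ligand charges sum to -4; for the ion to be 1−, Co = +3.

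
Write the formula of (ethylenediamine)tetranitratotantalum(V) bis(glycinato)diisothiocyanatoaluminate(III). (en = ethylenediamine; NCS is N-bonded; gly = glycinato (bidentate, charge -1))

[Ta(en)(NO3)4][Al(gly)2(NCS)2]

Cation [Ta…]: ligand charges -4, Ta(V) ⇒ ion charge 1+.
Anion [Al…]: ligand charges -4, Al(III) ⇒ ion charge 1−.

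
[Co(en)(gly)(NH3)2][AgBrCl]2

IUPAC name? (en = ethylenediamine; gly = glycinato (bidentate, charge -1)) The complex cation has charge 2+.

The complex cation is given as 2+; its ligand charges sum to -1, so Co = +3.
With 2 anions per cation, each anion must be 2/2 = 1−.
Anion: ligand charges sum to -2; for the ion to be 1−, Ag = +1.

diammine(ethylenediamine)(glycinato)cobalt(III) bromochloroargentate(I)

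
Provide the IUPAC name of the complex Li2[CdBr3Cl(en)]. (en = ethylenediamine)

lithium tribromochloro(ethylenediamine)cadmate(II)

The 2 lithium counter-ions carry a total charge of +2, so each complex ion is 2−.
Ligand charges: 1×chloro (-1 each), 1×ethylenediamine (neutral), 3×bromo (-1 each); total -4. So Cd + (-4) = 2−, giving Cd = +2.
The complex ion is anionic, so cadmium takes the -ate form cadmate(II).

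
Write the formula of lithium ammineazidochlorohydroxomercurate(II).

Ligands: 1 azido (N3, -1), 1 ammine (NH3, neutral), 1 chloro (Cl, -1), 1 hydroxo (OH, -1). Ligand charge sum = -3.
With Hg in oxidation state +2, the complex ion is [Hg...]^1−.
Charge balance with lithium (+1) requires 1 complex ion per 1 lithium.

Li[HgCl(N3)(NH3)(OH)]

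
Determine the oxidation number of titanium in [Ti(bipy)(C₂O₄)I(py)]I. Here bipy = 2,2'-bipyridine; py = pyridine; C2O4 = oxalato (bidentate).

1 iodide outside the brackets (-1 each) → the complex ion is 1+.
Ligand charges: 1×I = -1; 1×bipy neutral; 1×py neutral; 1×C2O4 = -2; sum -3.
Ti + (-3) = 1+ ⇒ Ti is +4.

+4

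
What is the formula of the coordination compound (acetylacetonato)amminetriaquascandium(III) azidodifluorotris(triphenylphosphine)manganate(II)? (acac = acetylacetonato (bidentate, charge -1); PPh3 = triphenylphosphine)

[Sc(acac)(H2O)3(NH3)][MnF2(N3)(PPh3)3]2

Cation [Sc…]: ligand charges -1, Sc(III) ⇒ ion charge 2+.
Anion [Mn…]: ligand charges -3, Mn(II) ⇒ ion charge 1−.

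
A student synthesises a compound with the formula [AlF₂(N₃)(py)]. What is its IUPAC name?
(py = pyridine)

There is no counter-ion, so the complex is neutral overall.
Ligand charges: 1×azido (-1 each), 2×fluoro (-1 each), 1×pyridine (neutral); total -3. So Al + (-3) = 0, giving Al = +3.
Ligands are named alphabetically: azido before fluoro before pyridine.

azidodifluoro(pyridine)aluminium(III)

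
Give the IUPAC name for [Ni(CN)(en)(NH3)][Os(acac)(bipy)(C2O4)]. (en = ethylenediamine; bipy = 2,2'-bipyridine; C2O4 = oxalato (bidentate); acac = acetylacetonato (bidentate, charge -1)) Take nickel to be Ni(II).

Both ions are complex: the cation is named first with the plain metal name, the anion second with the -ate form; each ion's ligands are alphabetised independently.
Ni is given as +2; the cation's ligand charges sum to -1, so the complex cation is 1+.
A 1:1 salt means the anion carries the equal and opposite charge, 1−.
Anion: ligand charges sum to -3; for the ion to be 1−, Os = +2.

amminecyano(ethylenediamine)nickel(II) (acetylacetonato)(2,2'-bipyridine)oxalatoosmate(II)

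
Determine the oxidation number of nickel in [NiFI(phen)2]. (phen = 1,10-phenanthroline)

+2

No counter-ion: the bracketed complex is neutral.
Ligand charges: 2×phen neutral; 1×I = -1; 1×F = -1; sum -2.
Ni + (-2) = 0 ⇒ Ni is +2.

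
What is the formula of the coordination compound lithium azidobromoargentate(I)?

Li[AgBr(N3)]

Ligands: 1 bromo (Br, -1), 1 azido (N3, -1). Ligand charge sum = -2.
With Ag in oxidation state +1, the complex ion is [Ag...]^1−.
Charge balance with lithium (+1) requires 1 complex ion per 1 lithium.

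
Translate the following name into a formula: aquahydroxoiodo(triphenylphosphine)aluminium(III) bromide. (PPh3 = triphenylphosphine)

Ligands: 1 aqua (H2O, neutral), 1 iodo (I, -1), 1 hydroxo (OH, -1), 1 triphenylphosphine (PPh3, neutral). Ligand charge sum = -2.
With Al in oxidation state +3, the complex ion is [Al...]^1+.
Charge balance with bromide (-1) requires 1 complex ion per 1 bromide.

[Al(H2O)I(OH)(PPh3)]Br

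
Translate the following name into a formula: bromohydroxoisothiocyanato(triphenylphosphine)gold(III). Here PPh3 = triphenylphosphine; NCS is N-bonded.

Ligands: 1 bromo (Br, -1), 1 triphenylphosphine (PPh3, neutral), 1 hydroxo (OH, -1), 1 isothiocyanato (NCS, -1). Ligand charge sum = -3.
With Au in oxidation state +3, the complex ion is [Au...].

[AuBr(NCS)(OH)(PPh3)]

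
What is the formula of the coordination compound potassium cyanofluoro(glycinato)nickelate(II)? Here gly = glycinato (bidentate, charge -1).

K[Ni(CN)F(gly)]

Ligands: 1 cyano (CN, -1), 1 fluoro (F, -1), 1 glycinato (gly, -1). Ligand charge sum = -3.
Charge balance with potassium (+1) requires 1 complex ion per 1 potassium.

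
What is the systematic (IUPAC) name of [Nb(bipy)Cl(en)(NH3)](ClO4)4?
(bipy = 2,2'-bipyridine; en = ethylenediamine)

The 4 perchlorate counter-ions carry a total charge of -4, so each complex ion is 4+.
Ligand charges: 1×ammine (neutral), 1×2,2'-bipyridine (neutral), 1×ethylenediamine (neutral), 1×chloro (-1 each); total -1. So Nb + (-1) = 4+, giving Nb = +5.
Ligands are named alphabetically: ammine before bipyridine before chloro before ethylenediamine.

ammine(2,2'-bipyridine)chloro(ethylenediamine)niobium(V) perchlorate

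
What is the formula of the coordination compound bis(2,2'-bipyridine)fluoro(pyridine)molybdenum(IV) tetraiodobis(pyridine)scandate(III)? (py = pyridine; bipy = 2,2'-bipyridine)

Cation [Mo…]: ligand charges -1, Mo(IV) ⇒ ion charge 3+.
Anion [Sc…]: ligand charges -4, Sc(III) ⇒ ion charge 1−.
One 3+ cation requires 3 of the 1− anion.

[Mo(bipy)2F(py)][ScI4(py)2]3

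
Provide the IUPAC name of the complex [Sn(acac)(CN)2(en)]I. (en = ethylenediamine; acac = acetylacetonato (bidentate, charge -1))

(acetylacetonato)dicyano(ethylenediamine)tin(IV) iodide

The 1 iodide counter-ion carries a total charge of -1, so each complex ion is 1+.
Ligand charges: 1×ethylenediamine (neutral), 2×cyano (-1 each), 1×acetylacetonato (-1 each); total -3. So Sn + (-3) = 1+, giving Sn = +4.
Ligands are named alphabetically: acetylacetonato before cyano before ethylenediamine.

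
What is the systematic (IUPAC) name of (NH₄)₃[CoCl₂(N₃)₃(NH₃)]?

ammonium amminetriazidodichlorocobaltate(II)

The 3 ammonium counter-ions carry a total charge of +3, so each complex ion is 3−.
Ligand charges: 2×chloro (-1 each), 1×ammine (neutral), 3×azido (-1 each); total -5. So Co + (-5) = 3−, giving Co = +2.
Ligands are named alphabetically: ammine before azido before chloro.
The complex ion is anionic, so cobalt takes the -ate form cobaltate(II).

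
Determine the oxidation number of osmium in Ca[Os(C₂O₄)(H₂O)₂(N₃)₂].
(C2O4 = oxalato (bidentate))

+2

1 calcium outside the brackets (+2 each) → the complex ion is 2−.
Ligand charges: 2×H2O neutral; 2×N3 = -2; 1×C2O4 = -2; sum -4.
Os + (-4) = 2− ⇒ Os is +2.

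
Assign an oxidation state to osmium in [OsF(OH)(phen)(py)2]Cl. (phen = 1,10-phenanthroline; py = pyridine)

+3

1 chloride outside the brackets (-1 each) → the complex ion is 1+.
Ligand charges: 1×phen neutral; 1×F = -1; 1×OH = -1; 2×py neutral; sum -2.
Os + (-2) = 1+ ⇒ Os is +3.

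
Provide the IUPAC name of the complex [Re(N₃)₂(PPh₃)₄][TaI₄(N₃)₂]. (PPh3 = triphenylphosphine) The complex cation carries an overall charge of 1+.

diazidotetrakis(triphenylphosphine)rhenium(III) diazidotetraiodotantalate(V)

The complex cation is given as 1+; its ligand charges sum to -2, so Re = +3.
A 1:1 salt means the anion carries the equal and opposite charge, 1−.
Anion: ligand charges sum to -6; for the ion to be 1−, Ta = +5.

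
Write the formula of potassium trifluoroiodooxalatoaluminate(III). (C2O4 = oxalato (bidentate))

K3[Al(C2O4)F3I]

Ligands: 3 fluoro (F, -1), 1 iodo (I, -1), 1 oxalato (C2O4, -2). Ligand charge sum = -6.
With Al in oxidation state +3, the complex ion is [Al...]^3−.
Charge balance with potassium (+1) requires 1 complex ion per 3 potassium.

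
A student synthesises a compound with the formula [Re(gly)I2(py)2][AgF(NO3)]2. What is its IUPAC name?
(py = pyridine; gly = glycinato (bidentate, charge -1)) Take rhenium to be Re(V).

(glycinato)diiodobis(pyridine)rhenium(V) fluoronitratoargentate(I)

Both ions are complex: the cation is named first with the plain metal name, the anion second with the -ate form; each ion's ligands are alphabetised independently.
Re is given as +5; the cation's ligand charges sum to -3, so the complex cation is 2+.
With 2 anions per cation, each anion must be 2/2 = 1−.
Anion: ligand charges sum to -2; for the ion to be 1−, Ag = +1.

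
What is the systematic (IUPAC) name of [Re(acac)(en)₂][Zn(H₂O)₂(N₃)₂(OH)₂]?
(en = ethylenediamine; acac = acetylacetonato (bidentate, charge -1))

Zinc is always +2 in its complexes; the anion's ligand charges sum to -4, so the complex anion is 2−.
A 1:1 salt means the cation carries the equal and opposite charge, 2+.
Cation: ligand charges sum to -1; for the ion to be 2+, Re = +3.

(acetylacetonato)bis(ethylenediamine)rhenium(III) diaquadiazidodihydroxozincate(II)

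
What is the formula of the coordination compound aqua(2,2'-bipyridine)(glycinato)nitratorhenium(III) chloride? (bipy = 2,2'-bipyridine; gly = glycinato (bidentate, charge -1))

Ligands: 1 2,2'-bipyridine (bipy, neutral), 1 glycinato (gly, -1), 1 nitrato (NO3, -1), 1 aqua (H2O, neutral). Ligand charge sum = -2.
With Re in oxidation state +3, the complex ion is [Re...]^1+.
Charge balance with chloride (-1) requires 1 complex ion per 1 chloride.

[Re(bipy)(gly)(H2O)(NO3)]Cl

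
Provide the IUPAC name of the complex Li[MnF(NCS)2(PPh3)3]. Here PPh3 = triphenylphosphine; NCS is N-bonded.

The 1 lithium counter-ion carries a total charge of +1, so each complex ion is 1−.
Ligand charges: 3×triphenylphosphine (neutral), 1×fluoro (-1 each), 2×isothiocyanato (-1 each); total -3. So Mn + (-3) = 1−, giving Mn = +2.
The complex ion is anionic, so manganese takes the -ate form manganate(II).

lithium fluorodiisothiocyanatotris(triphenylphosphine)manganate(II)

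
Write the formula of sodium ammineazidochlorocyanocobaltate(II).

Na[CoCl(CN)(N3)(NH3)]

Ligands: 1 chloro (Cl, -1), 1 ammine (NH3, neutral), 1 azido (N3, -1), 1 cyano (CN, -1). Ligand charge sum = -3.
With Co in oxidation state +2, the complex ion is [Co...]^1−.
Charge balance with sodium (+1) requires 1 complex ion per 1 sodium.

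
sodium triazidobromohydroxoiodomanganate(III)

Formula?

Ligands: 3 azido (N3, -1), 1 iodo (I, -1), 1 hydroxo (OH, -1), 1 bromo (Br, -1). Ligand charge sum = -6.
Charge balance with sodium (+1) requires 1 complex ion per 3 sodium.

Na3[MnBrI(N3)3(OH)]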